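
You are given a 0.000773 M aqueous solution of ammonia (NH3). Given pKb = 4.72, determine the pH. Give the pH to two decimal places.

NH3 + H2O ⇌ NH4+ + OH-
Kb = 10^(−4.72) = 1.91 × 10^-5
From the ICE table, Kb = [OH-]²/(0.000773 − [OH-]) = 1.91 × 10^-5.
The 5% rule fails; solving [OH-]² + Kb·[OH-] − Kb·C₀ = 0 exactly:
[OH-] = (−Kb + √(Kb² + 4·Kb·C₀))/2 = 1.12 × 10^-4 M
pOH = −log(1.12 × 10^-4) = 3.95; pH = 14.00 − 3.95 = 10.05

pH = 10.05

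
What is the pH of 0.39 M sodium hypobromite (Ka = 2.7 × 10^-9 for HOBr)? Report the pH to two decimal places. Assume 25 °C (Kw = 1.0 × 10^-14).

pH = 11.08

OBr- is the conjugate base of the weak acid HOBr.
Kb = Kw/Ka = 1.0×10^-14 / 2.7 × 10^-9 = 3.70 × 10^-6
Kb = [OH-]²/(0.39 − [OH-]) = 3.70 × 10^-6
Since Kb ≪ C₀, [OH-] ≈ √(Kb·C₀) = 1.20 × 10^-3 M.
Check: 0.31% ionized — well under 5%, approximation valid.
pOH = 2.92, so pH = 14.00 − pOH = 11.08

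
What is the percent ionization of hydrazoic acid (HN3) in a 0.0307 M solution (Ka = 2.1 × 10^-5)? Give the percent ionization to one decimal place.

2.6%

HN3 ⇌ N3- + H+; let x = [H+] at equilibrium.
x ≈ √(Ka·C₀) = √(2.1 × 10^-5 × 0.0307) = 8.03 × 10^-4 M
Fraction ionized = 8.03 × 10^-4 / 0.0307 = 0.0262 → 2.6%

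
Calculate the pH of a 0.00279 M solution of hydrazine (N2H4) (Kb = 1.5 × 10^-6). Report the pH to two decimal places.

N2H4 + H2O ⇌ N2H5+ + OH-
Kb = [OH-]²/(0.00279 − [OH-]) = 1.5 × 10^-6
Since Kb ≪ C₀, [OH-] ≈ √(Kb·C₀) = 6.47 × 10^-5 M.
pOH = −log(6.47 × 10^-5) = 4.19; pH = 14.00 − 4.19 = 9.81

pH = 9.81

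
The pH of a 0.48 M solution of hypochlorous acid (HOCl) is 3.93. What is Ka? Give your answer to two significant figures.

Ka = 2.9 × 10^-8

[H+] = 10^(-3.93) = 1.17 × 10^-4 M
At equilibrium [HA] = 0.48 − 1.17 × 10^-4 = 4.80 × 10^-1 M
Ka = [H+][A-]/[HA] = (1.17 × 10^-4)² / 4.80 × 10^-1 = 2.9 × 10^-8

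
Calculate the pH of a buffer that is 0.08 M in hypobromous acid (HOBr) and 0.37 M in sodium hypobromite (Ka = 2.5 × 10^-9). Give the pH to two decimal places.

pH = 9.27

pKa = −log(2.5 × 10^-9) = 8.602
Using pH = pKa + log([base]/[acid]) with [base]/[acid] = 0.37/0.08:
pH = 8.602 + (+0.665) = 9.27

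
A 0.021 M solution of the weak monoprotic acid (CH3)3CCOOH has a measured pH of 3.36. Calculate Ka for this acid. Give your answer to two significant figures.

Ka = 9.3 × 10^-6

[H+] = 10^(-3.36) = 4.37 × 10^-4 M
At equilibrium [HA] = 0.021 − 4.37 × 10^-4 = 2.06 × 10^-2 M
Ka = [H+][A-]/[HA] = (4.37 × 10^-4)² / 2.06 × 10^-2 = 9.3 × 10^-6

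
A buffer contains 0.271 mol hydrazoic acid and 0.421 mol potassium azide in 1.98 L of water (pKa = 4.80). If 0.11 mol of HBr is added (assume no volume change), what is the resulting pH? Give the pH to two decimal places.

After neutralization: n(HN3) = 0.381 mol, n(N3-) = 0.311 mol.
pH = pKa + log(n_N3-/n_HN3) = 4.80 + log(0.311/0.381) = 4.80 + (-0.088)

pH = 4.71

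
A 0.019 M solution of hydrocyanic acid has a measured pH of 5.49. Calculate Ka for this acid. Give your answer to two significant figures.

[H+] = 10^(-5.49) = 3.24 × 10^-6 M
At equilibrium [HA] = 0.019 − 3.24 × 10^-6 = 1.90 × 10^-2 M
Ka = [H+][A-]/[HA] = (3.24 × 10^-6)² / 1.90 × 10^-2 = 5.5 × 10^-10

Ka = 5.5 × 10^-10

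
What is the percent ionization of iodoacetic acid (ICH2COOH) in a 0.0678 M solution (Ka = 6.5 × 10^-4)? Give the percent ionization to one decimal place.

ICH2COOH ⇌ ICH2COO- + H+; let x = [H+] at equilibrium.
Solve x² + 0.00065x − 4.41e-05 = 0 → x = 6.32 × 10^-3 M
Fraction ionized = 6.32 × 10^-3 / 0.0678 = 0.0932 → 9.3%

9.3%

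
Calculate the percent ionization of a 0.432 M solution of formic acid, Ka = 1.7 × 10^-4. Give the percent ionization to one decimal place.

HCOOH ⇌ HCOO- + H+; let x = [H+] at equilibrium.
x ≈ √(Ka·C₀) = √(1.7 × 10^-4 × 0.432) = 8.57 × 10^-3 M
Fraction ionized = 8.57 × 10^-3 / 0.432 = 0.0198 → 2.0%

2.0%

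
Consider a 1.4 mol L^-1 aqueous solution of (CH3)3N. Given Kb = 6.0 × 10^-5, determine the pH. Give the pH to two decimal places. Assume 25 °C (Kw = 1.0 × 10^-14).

(CH3)3N + H2O ⇌ (CH3)3NH+ + OH-
Let x = [OH-] at equilibrium. Kb = x²/(1.4 − x).
Assume x ≪ 1.4: x ≈ √(6.0 × 10^-5 × 1.4) = 9.17 × 10^-3 M
(x/C₀ = 0.65% < 5%, so the approximation holds.)
pOH = 2.04, so pH = 14.00 − pOH = 11.96

pH = 11.96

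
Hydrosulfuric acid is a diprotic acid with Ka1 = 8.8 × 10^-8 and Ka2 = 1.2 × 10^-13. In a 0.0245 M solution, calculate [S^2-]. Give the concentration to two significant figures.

1.2 × 10^-13 M

First ionization gives [H+] ≈ [HS-] = 4.64 × 10^-5 M.
Second step: Ka2 = [H+][S^2-]/[HS-] ≈ [S^2-] (since [H+] ≈ [HS-]).
So [S^2-] ≈ Ka2.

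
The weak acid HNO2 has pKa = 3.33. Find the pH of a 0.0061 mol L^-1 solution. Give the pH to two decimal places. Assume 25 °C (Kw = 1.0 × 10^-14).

HNO2 ⇌ NO2- + H+
Ka = 10^(−3.33) = 4.68 × 10^-4
Let x = [H+] at equilibrium. Ka = x²/(0.0061 − x).
Here C₀/Ka ≈ 13, so the small-x approximation fails. Use the quadratic:
x = [−0.000468 + √(0.000468² + 1.14e-05)]/2 = 1.47 × 10^-3 M
pH = −log[H+] = −log(1.47 × 10^-3) = 2.83

pH = 2.83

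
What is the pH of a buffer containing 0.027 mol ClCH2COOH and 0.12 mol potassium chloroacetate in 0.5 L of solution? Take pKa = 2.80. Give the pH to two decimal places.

Using pH = pKa + log([base]/[acid]) with [base]/[acid] = 0.12/0.027:
pH = 2.80 + (+0.648) = 3.45

pH = 3.45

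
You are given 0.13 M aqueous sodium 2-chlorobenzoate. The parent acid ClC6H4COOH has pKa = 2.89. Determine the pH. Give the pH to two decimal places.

pH = 8.00

ClC6H4COO- is the conjugate base of the weak acid ClC6H4COOH.
Ka = 10^(−2.89) = 1.29 × 10^-3
Kb = Kw/Ka = 1.0×10^-14 / 1.29 × 10^-3 = 7.75 × 10^-12
Let x = [OH-] at equilibrium. Kb = x²/(0.13 − x).
Since Kb ≪ C₀, x ≈ √(Kb·C₀) = 1.00 × 10^-6 M.
pOH = 6.00, so pH = 14.00 − pOH = 8.00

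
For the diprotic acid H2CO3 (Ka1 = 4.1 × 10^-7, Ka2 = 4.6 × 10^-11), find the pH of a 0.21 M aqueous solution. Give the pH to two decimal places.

pH = 3.53

Since Ka1 ≫ Ka2, the first ionization dominates [H+].
Ka1 = x²/(0.21 − x) = 4.1 × 10^-7
x ≈ √(4.1 × 10^-7 × 0.21) = 2.93 × 10^-4 M
pH = −log(2.93 × 10^-4) = 3.53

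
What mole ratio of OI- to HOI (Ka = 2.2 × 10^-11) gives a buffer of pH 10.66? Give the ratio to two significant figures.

pKa = -log(2.2 × 10^-11) = 10.658
pH = pKa + log(r) ⇒ log(r) = 10.66 − 10.658 = +0.002
r = [OI-]/[HOI] = 10^(+0.002) = 1

ratio = 1.0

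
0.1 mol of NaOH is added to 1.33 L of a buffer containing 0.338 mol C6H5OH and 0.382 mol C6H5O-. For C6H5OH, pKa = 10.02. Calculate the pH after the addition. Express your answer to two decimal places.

pH = 10.33

OH- converts C6H5OH to C6H5O-: C6H5OH → 0.238 mol, C6H5O- → 0.482 mol.
pH = pKa + log([A⁻]/[HA]) = 10.02 + log(0.482/0.238) = 10.02 +0.306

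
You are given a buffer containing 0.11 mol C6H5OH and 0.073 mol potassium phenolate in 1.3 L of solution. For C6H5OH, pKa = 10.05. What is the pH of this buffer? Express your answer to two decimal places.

pH = pKa + log([A⁻]/[HA]) = 10.05 + log(0.073/0.11)
pH = 10.05 + (-0.178) = 9.87

pH = 9.87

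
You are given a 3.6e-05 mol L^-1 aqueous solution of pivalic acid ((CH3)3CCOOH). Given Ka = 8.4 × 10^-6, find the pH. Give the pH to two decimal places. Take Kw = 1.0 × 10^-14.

(CH3)3CCOOH ⇌ (CH3)3CCOO- + H+
From the ICE table, Ka = [H+]²/(3.6e-05 − [H+]) = 8.4 × 10^-6.
[H+] is not negligible relative to C₀; solve [H+]² + 8.4e-06·[H+] − 3.02e-10 = 0.
[H+] = [−8.4e-06 + √(8.4e-06² + 1.21e-09)]/2 = 1.37 × 10^-5 M
pH = −log(1.37 × 10^-5) = 4.86

pH = 4.86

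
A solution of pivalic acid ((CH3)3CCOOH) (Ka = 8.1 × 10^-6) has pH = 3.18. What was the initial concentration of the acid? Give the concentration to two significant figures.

[H+] = 10^(-3.18) = 6.61 × 10^-4 M = x
Ka = x²/(C₀ − x) ⇒ C₀ = x + x²/Ka
C₀ = 6.61 × 10^-4 + (6.61 × 10^-4)²/(8.1 × 10^-6) = 5.46 × 10^-2 M

C₀ = 5.5 × 10^-2 M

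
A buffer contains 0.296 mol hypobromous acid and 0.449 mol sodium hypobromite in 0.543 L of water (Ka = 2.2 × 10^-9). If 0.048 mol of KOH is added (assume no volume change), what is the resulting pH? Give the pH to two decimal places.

pH = 8.96

After neutralization: n(HOBr) = 0.248 mol, n(OBr-) = 0.497 mol.
pKa = −log(2.2 × 10^-9) = 8.658
pH = pKa + log([A⁻]/[HA]) = 8.658 + log(0.497/0.248) = 8.658 +0.302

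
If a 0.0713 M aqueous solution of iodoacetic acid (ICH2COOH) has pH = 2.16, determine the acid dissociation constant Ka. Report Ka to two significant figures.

[H+] = 10^(-2.16) = 6.92 × 10^-3 M
At equilibrium [HA] = 0.0713 − 6.92 × 10^-3 = 6.44 × 10^-2 M
Ka = [H+][A-]/[HA] = (6.92 × 10^-3)² / 6.44 × 10^-2 = 7.4 × 10^-4

Ka = 7.4 × 10^-4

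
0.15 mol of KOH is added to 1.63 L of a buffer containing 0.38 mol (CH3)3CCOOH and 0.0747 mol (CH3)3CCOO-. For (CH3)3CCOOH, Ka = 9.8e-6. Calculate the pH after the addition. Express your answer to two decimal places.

pH = 5.00

OH- converts (CH3)3CCOOH to (CH3)3CCOO-: (CH3)3CCOOH → 0.23 mol, (CH3)3CCOO- → 0.225 mol.
pKa = −log(9.8 × 10^-6) = 5.009
pH = pKa + log([A⁻]/[HA]) = 5.009 + log(0.225/0.23) = 5.009 -0.010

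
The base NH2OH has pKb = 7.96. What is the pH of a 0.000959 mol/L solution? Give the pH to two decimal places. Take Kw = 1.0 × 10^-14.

NH2OH + H2O ⇌ NH3OH+ + OH-
Kb = 10^(−7.96) = 1.10 × 10^-8
From the ICE table, Kb = [OH-]²/(0.000959 − [OH-]) = 1.10 × 10^-8.
Neglecting [OH-] in the denominator: [OH-] = √(1.10 × 10^-8 × 0.000959) = 3.25 × 10^-6 M
pOH = 5.49, so pH = 14.00 − pOH = 8.51

pH = 8.51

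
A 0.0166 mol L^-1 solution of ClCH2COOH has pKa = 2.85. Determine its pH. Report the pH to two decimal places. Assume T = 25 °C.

ClCH2COOH ⇌ ClCH2COO- + H+
Ka = 10^(−2.85) = 1.41 × 10^-3
Ka = [H+]²/(0.0166 − [H+]) = 1.41 × 10^-3
Here C₀/Ka ≈ 11.8, so the small-[H+] approximation fails. Use the quadratic:
[H+] = (−Ka + √(Ka² + 4·Ka·C₀))/2 = 4.18 × 10^-3 M
pH = −log(4.18 × 10^-3) = 2.38

pH = 2.38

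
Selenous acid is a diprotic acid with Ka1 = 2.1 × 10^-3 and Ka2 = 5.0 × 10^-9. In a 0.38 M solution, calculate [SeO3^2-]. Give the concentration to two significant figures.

First ionization gives [H+] ≈ [HSeO3-] = 2.72 × 10^-2 M.
Second step: Ka2 = [H+][SeO3^2-]/[HSeO3-] ≈ [SeO3^2-] (since [H+] ≈ [HSeO3-]).
So [SeO3^2-] ≈ Ka2.

5.0 × 10^-9 M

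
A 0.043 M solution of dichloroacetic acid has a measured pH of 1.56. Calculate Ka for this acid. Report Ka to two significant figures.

Ka = 4.9 × 10^-2

[H+] = 10^(-1.56) = 2.75 × 10^-2 M
At equilibrium [HA] = 0.043 − 2.75 × 10^-2 = 1.55 × 10^-2 M
Ka = [H+][A-]/[HA] = (2.75 × 10^-2)² / 1.55 × 10^-2 = 4.9 × 10^-2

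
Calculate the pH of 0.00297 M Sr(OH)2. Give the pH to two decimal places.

Sr(OH)2 is a strong base (each formula unit releases 2 OH-); [OH-] = 0.00594 M.
pOH = -log(0.00594) = 2.23
pH = 14.00 - 2.23 = 11.77

pH = 11.77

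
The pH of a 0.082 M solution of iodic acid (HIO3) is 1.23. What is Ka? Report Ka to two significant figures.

[H+] = 10^(-1.23) = 5.89 × 10^-2 M
At equilibrium [HA] = 0.082 − 5.89 × 10^-2 = 2.31 × 10^-2 M
Ka = [H+][A-]/[HA] = (5.89 × 10^-2)² / 2.31 × 10^-2 = 1.5 × 10^-1

Ka = 1.5 × 10^-1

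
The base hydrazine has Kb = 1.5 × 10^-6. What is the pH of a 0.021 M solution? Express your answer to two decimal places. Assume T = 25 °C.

pH = 10.25

N2H4 + H2O ⇌ N2H5+ + OH-
Let x = [OH-] at equilibrium. Kb = x²/(0.021 − x).
Since Kb ≪ C₀, x ≈ √(Kb·C₀) = 1.77 × 10^-4 M.
(x/C₀ = 0.85% < 5%, so the approximation holds.)
pOH = 3.75, so pH = 14.00 − pOH = 10.25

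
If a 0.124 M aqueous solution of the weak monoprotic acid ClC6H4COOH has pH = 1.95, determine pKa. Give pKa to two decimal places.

[H+] = 10^(-1.95) = 1.12 × 10^-2 M
At equilibrium [HA] = 0.124 − 1.12 × 10^-2 = 1.13 × 10^-1 M
Ka = [H+][A-]/[HA] = (1.12 × 10^-2)² / 1.13 × 10^-1 = 1.11 × 10^-3
pKa = -log(1.11 × 10^-3) = 2.95

pKa = 2.95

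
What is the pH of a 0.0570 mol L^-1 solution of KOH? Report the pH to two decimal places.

pH = 12.76

KOH is a strong base; [OH-] = 0.057 M.
pOH = -log(0.057) = 1.24
pH = 14.00 - 1.24 = 12.76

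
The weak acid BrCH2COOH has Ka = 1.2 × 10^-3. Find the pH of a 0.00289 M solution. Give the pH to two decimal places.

pH = 2.87

BrCH2COOH ⇌ BrCH2COO- + H+
Ka = [H+]²/(0.00289 − [H+]) = 1.2 × 10^-3
Here C₀/Ka ≈ 2.41, so the small-[H+] approximation fails. Use the quadratic:
[H+] = [−0.0012 + √(0.0012² + 1.39e-05)]/2 = 1.36 × 10^-3 M
pH = −log[H+] = −log(1.36 × 10^-3) = 2.87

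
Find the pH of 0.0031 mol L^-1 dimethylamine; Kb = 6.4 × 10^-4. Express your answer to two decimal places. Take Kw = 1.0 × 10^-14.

(CH3)2NH + H2O ⇌ (CH3)2NH2+ + OH-
Kb = [OH-]²/(0.0031 − [OH-]) = 6.4 × 10^-4
Here C₀/Kb ≈ 4.84, so the small-[OH-] approximation fails. Use the quadratic:
[OH-] = (−Kb + √(Kb² + 4·Kb·C₀))/2 = 1.12 × 10^-3 M
pOH = −log(1.12 × 10^-3) = 2.95; pH = 14.00 − 2.95 = 11.05

pH = 11.05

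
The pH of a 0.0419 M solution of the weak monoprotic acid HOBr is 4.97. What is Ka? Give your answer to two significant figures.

[H+] = 10^(-4.97) = 1.07 × 10^-5 M
At equilibrium [HA] = 0.0419 − 1.07 × 10^-5 = 4.19 × 10^-2 M
Ka = [H+][A-]/[HA] = (1.07 × 10^-5)² / 4.19 × 10^-2 = 2.7 × 10^-9

Ka = 2.7 × 10^-9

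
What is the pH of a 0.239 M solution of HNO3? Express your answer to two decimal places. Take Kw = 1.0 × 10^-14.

pH = 0.62

HNO3 is a strong acid and dissociates completely, so [H+] = 0.239 M.
pH = -log(0.239) = 0.62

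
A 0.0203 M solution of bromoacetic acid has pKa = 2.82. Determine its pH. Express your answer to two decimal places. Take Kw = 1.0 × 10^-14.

pH = 2.32

BrCH2COOH ⇌ BrCH2COO- + H+
Ka = 10^(−2.82) = 1.51 × 10^-3
Ka = [H+]²/(0.0203 − [H+]) = 1.51 × 10^-3
The 5% rule fails; solving [H+]² + Ka·[H+] − Ka·C₀ = 0 exactly:
[H+] = (−Ka + √(Ka² + 4·Ka·C₀))/2 = 4.83 × 10^-3 M
pH = −log[H+] = −log(4.83 × 10^-3) = 2.32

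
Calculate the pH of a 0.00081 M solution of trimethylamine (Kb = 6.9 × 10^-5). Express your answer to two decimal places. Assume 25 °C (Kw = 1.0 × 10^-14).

(CH3)3N + H2O ⇌ (CH3)3NH+ + OH-
From the ICE table, Kb = [OH-]²/(0.00081 − [OH-]) = 6.9 × 10^-5.
The 5% rule fails; solving [OH-]² + Kb·[OH-] − Kb·C₀ = 0 exactly:
[OH-] = [−6.9e-05 + √(6.9e-05² + 2.24e-07)]/2 = 2.04 × 10^-4 M
pOH = −log(2.04 × 10^-4) = 3.69; pH = 14.00 − 3.69 = 10.31

pH = 10.31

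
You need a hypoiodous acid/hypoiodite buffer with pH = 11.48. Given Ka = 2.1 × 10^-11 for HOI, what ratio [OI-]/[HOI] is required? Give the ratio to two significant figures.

ratio = 6.3

pKa = -log(2.1 × 10^-11) = 10.678
pH = pKa + log(r) ⇒ log(r) = 11.48 − 10.678 = +0.802
r = [OI-]/[HOI] = 10^(+0.802) = 6.34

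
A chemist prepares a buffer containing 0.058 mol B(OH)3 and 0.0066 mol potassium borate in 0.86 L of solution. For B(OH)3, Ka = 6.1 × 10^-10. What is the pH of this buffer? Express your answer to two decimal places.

pH = 8.27

pKa = −log(6.1 × 10^-10) = 9.215
Henderson–Hasselbalch: pH = pKa + log([B(OH)4-]/[B(OH)3]) = 9.215 + log(0.0066/0.058)
pH = 9.215 + (-0.944) = 8.27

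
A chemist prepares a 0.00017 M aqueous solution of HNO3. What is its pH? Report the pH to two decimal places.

HNO3 is a strong acid and dissociates completely, so [H+] = 0.00017 M.
pH = -log(0.00017) = 3.77

pH = 3.77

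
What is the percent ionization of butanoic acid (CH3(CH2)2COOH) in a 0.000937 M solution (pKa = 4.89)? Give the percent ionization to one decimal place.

CH3(CH2)2COOH ⇌ CH3(CH2)2COO- + H+; let x = [H+] at equilibrium.
Ka = 10^(−4.89) = 1.29 × 10^-5
Solve x² + 1.29e-05x − 1.21e-08 = 0 → x = 1.04 × 10^-4 M
% ionization = x/C₀ × 100% = 1.04 × 10^-4/0.000937 × 100% = 11.1%

11.1%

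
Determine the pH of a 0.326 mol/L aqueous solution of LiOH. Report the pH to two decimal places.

LiOH is a strong base; [OH-] = 0.326 M.
pOH = -log(0.326) = 0.49
pH = 14.00 - 0.49 = 13.51

pH = 13.51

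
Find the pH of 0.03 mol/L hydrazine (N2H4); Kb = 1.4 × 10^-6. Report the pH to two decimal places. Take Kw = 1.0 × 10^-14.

N2H4 + H2O ⇌ N2H5+ + OH-
Let x = [OH-] at equilibrium. Kb = x²/(0.03 − x).
Assume x ≪ 0.03: x ≈ √(1.4 × 10^-6 × 0.03) = 2.05 × 10^-4 M
pOH = −log(2.05 × 10^-4) = 3.69; pH = 14.00 − 3.69 = 10.31

pH = 10.31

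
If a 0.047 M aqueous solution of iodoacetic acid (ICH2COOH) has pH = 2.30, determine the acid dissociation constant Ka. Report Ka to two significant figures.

[H+] = 10^(-2.30) = 5.01 × 10^-3 M
At equilibrium [HA] = 0.047 − 5.01 × 10^-3 = 4.20 × 10^-2 M
Ka = [H+][A-]/[HA] = (5.01 × 10^-3)² / 4.20 × 10^-2 = 6.0 × 10^-4

Ka = 6.0 × 10^-4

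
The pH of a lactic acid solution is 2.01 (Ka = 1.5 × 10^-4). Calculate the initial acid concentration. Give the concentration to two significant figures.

[H+] = 10^(-2.01) = 9.77 × 10^-3 M = x
Ka = x²/(C₀ − x) ⇒ C₀ = x + x²/Ka
C₀ = 9.77 × 10^-3 + (9.77 × 10^-3)²/(1.5 × 10^-4) = 6.46 × 10^-1 M

C₀ = 6.5 × 10^-1 M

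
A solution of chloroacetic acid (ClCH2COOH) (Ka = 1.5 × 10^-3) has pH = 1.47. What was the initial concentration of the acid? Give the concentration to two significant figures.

[H+] = 10^(-1.47) = 3.39 × 10^-2 M = x
Ka = x²/(C₀ − x) ⇒ C₀ = x + x²/Ka
C₀ = 3.39 × 10^-2 + (3.39 × 10^-2)²/(1.5 × 10^-3) = 8.00 × 10^-1 M

C₀ = 8.0 × 10^-1 M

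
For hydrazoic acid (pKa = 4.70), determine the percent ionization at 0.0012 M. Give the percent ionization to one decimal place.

HN3 ⇌ N3- + H+; let x = [H+] at equilibrium.
Ka = 10^(−4.70) = 2.00 × 10^-5
Solve x² + 2e-05x − 2.4e-08 = 0 → x = 1.45 × 10^-4 M
% ionization = x/C₀ × 100% = 1.45 × 10^-4/0.0012 × 100% = 12.1%

12.1%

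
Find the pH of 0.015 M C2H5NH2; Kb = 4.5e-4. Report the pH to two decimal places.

C2H5NH2 + H2O ⇌ C2H5NH3+ + OH-
Let x = [OH-] at equilibrium. Kb = x²/(0.015 − x).
The 5% rule fails; solving x² + Kb·x − Kb·C₀ = 0 exactly:
x = [−0.00045 + √(0.00045² + 2.7e-05)]/2 = 2.38 × 10^-3 M
pOH = −log(2.38 × 10^-3) = 2.62; pH = 14.00 − 2.62 = 11.38

pH = 11.38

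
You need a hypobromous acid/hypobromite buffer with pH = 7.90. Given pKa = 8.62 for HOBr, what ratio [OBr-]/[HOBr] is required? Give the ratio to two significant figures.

pH = pKa + log(r) ⇒ log(r) = 7.90 − 8.62 = -0.72
r = [OBr-]/[HOBr] = 10^(-0.72) = 0.191

ratio = 0.19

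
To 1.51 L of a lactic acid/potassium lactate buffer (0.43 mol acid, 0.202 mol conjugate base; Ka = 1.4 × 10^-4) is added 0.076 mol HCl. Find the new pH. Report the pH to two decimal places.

pH = 3.25

After neutralization: n(CH3CH(OH)COOH) = 0.506 mol, n(CH3CH(OH)COO-) = 0.126 mol.
pKa = −log(1.4 × 10^-4) = 3.854
pH = pKa + log(n_CH3CH(OH)COO-/n_CH3CH(OH)COOH) = 3.854 + log(0.126/0.506) = 3.854 + (-0.604)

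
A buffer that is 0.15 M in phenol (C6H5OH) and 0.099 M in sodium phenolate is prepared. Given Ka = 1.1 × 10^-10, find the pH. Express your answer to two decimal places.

pH = 9.78

pKa = −log(1.1 × 10^-10) = 9.959
Henderson–Hasselbalch: pH = pKa + log([C6H5O-]/[C6H5OH]) = 9.959 + log(0.099/0.15)
pH = 9.959 + (-0.180) = 9.78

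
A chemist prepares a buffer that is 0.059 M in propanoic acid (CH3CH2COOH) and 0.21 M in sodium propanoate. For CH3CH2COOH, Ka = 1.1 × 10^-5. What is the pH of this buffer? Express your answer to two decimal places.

pH = 5.51

pKa = −log(1.1 × 10^-5) = 4.959
Henderson–Hasselbalch: pH = pKa + log([CH3CH2COO-]/[CH3CH2COOH]) = 4.959 + log(0.21/0.059)
pH = 4.959 + (+0.551) = 5.51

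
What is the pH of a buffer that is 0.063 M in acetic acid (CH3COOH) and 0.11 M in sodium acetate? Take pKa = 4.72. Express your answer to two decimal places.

pH = 4.96

pH = pKa + log([A⁻]/[HA]) = 4.72 + log(0.11/0.063)
pH = 4.72 + (+0.242) = 4.96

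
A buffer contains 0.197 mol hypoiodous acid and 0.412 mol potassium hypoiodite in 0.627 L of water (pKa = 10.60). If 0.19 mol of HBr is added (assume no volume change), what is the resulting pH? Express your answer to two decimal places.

pH = 10.36

After neutralization: n(HOI) = 0.387 mol, n(OI-) = 0.222 mol.
pH = pKa + log(n_OI-/n_HOI) = 10.60 + log(0.222/0.387) = 10.60 + (-0.241)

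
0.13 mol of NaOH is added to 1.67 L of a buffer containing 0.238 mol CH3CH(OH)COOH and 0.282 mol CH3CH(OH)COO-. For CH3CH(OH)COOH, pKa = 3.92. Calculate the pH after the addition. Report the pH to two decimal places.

OH- converts CH3CH(OH)COOH to CH3CH(OH)COO-: CH3CH(OH)COOH → 0.108 mol, CH3CH(OH)COO- → 0.412 mol.
pH = pKa + log([A⁻]/[HA]) = 3.92 + log(0.412/0.108) = 3.92 +0.581

pH = 4.50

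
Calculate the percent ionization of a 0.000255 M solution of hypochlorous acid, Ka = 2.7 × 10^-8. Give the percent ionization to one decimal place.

1.0%

HOCl ⇌ OCl- + H+; let x = [H+] at equilibrium.
x ≈ √(Ka·C₀) = √(2.7 × 10^-8 × 0.000255) = 2.62 × 10^-6 M
% ionization = x/C₀ × 100% = 2.62 × 10^-6/0.000255 × 100% = 1.0%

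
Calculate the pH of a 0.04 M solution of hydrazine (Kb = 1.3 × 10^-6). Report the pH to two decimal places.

pH = 10.36

N2H4 + H2O ⇌ N2H5+ + OH-
From the ICE table, Kb = [OH-]²/(0.04 − [OH-]) = 1.3 × 10^-6.
Assume [OH-] ≪ 0.04: [OH-] ≈ √(1.3 × 10^-6 × 0.04) = 2.28 × 10^-4 M
pOH = 3.64, so pH = 14.00 − pOH = 10.36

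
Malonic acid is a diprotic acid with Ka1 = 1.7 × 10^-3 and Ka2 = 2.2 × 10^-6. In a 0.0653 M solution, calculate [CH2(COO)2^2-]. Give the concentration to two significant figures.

First ionization gives [H+] ≈ [CH2(COOH)COO-] = 9.72 × 10^-3 M.
Second step: Ka2 = [H+][CH2(COO)2^2-]/[CH2(COOH)COO-] ≈ [CH2(COO)2^2-] (since [H+] ≈ [CH2(COOH)COO-]).
So [CH2(COO)2^2-] ≈ Ka2.

2.2 × 10^-6 M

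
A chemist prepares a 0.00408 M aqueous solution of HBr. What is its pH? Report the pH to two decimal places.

HBr is a strong acid and dissociates completely, so [H+] = 0.00408 M.
pH = -log(0.00408) = 2.39

pH = 2.39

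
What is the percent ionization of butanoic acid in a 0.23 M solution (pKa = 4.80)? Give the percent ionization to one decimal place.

CH3(CH2)2COOH ⇌ CH3(CH2)2COO- + H+; let x = [H+] at equilibrium.
Ka = 10^(−4.80) = 1.58 × 10^-5
x ≈ √(Ka·C₀) = √(1.58 × 10^-5 × 0.23) = 1.91 × 10^-3 M
Fraction ionized = 1.91 × 10^-3 / 0.23 = 0.0083 → 0.8%

0.8%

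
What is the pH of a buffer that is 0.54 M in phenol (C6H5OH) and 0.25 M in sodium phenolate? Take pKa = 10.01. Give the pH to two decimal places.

Using pH = pKa + log([base]/[acid]) with [base]/[acid] = 0.25/0.54:
pH = 10.01 + (-0.334) = 9.68

pH = 9.68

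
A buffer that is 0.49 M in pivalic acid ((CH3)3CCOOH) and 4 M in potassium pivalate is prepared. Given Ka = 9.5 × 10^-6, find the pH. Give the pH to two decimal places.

pH = 5.93

pKa = −log(9.5 × 10^-6) = 5.022
pH = pKa + log([A⁻]/[HA]) = 5.022 + log(4/0.49)
pH = 5.022 + (+0.912) = 5.93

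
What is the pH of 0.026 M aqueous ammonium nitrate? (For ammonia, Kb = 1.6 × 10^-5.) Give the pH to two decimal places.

NH4+ is the conjugate acid of the weak base NH3.
Ka = Kw/Kb = 1.0×10^-14 / 1.6 × 10^-5 = 6.25 × 10^-10
Ka = [H+]²/(0.026 − [H+]) = 6.25 × 10^-10
Since Ka ≪ C₀, [H+] ≈ √(Ka·C₀) = 4.03 × 10^-6 M.
Check: 0.016% ionized — well under 5%, approximation valid.
pH = −log(4.03 × 10^-6) = 5.39

pH = 5.39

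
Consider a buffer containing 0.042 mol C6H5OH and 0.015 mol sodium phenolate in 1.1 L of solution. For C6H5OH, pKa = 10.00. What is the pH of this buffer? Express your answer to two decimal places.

Henderson–Hasselbalch: pH = pKa + log([C6H5O-]/[C6H5OH]) = 10.00 + log(0.015/0.042)
pH = 10.00 + (-0.447) = 9.55

pH = 9.55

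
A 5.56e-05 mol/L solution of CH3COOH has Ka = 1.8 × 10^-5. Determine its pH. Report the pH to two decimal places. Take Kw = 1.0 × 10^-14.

pH = 4.62

CH3COOH ⇌ CH3COO- + H+
From the ICE table, Ka = [H+]²/(5.56e-05 − [H+]) = 1.8 × 10^-5.
The 5% rule fails; solving [H+]² + Ka·[H+] − Ka·C₀ = 0 exactly:
[H+] = [−1.8e-05 + √(1.8e-05² + 4e-09)]/2 = 2.39 × 10^-5 M
pH = −log(2.39 × 10^-5) = 4.62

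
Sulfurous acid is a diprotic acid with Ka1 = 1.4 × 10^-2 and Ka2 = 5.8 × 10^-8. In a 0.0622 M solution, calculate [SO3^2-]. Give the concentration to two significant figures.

5.8 × 10^-8 M

First ionization gives [H+] ≈ [HSO3-] = 2.33 × 10^-2 M.
Second step: Ka2 = [H+][SO3^2-]/[HSO3-] ≈ [SO3^2-] (since [H+] ≈ [HSO3-]).
So [SO3^2-] ≈ Ka2.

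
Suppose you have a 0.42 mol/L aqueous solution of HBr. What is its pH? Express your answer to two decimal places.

pH = 0.38

HBr is a strong acid and dissociates completely, so [H+] = 0.42 M.
pH = -log(0.42) = 0.38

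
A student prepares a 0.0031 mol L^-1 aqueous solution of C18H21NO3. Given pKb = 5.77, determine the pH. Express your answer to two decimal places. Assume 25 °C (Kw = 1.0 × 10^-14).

pH = 9.86

C18H21NO3 + H2O ⇌ C18H22NO3+ + OH-
Kb = 10^(−5.77) = 1.70 × 10^-6
From the ICE table, Kb = [OH-]²/(0.0031 − [OH-]) = 1.70 × 10^-6.
Neglecting [OH-] in the denominator: [OH-] = √(1.70 × 10^-6 × 0.0031) = 7.26 × 10^-5 M
Check: 2.3% ionized — well under 5%, approximation valid.
pOH = −log(7.26 × 10^-5) = 4.14; pH = 14.00 − 4.14 = 9.86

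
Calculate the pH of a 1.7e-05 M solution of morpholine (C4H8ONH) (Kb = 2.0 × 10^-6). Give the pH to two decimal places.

pH = 8.69

C4H8ONH + H2O ⇌ C4H8ONH2+ + OH-
Kb = [OH-]²/(1.7e-05 − [OH-]) = 2.0 × 10^-6
[OH-] is not negligible relative to C₀; solve [OH-]² + 2e-06·[OH-] − 3.4e-11 = 0.
[OH-] = (−Kb + √(Kb² + 4·Kb·C₀))/2 = 4.92 × 10^-6 M
pOH = 5.31, so pH = 14.00 − pOH = 8.69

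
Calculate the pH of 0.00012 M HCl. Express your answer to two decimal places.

pH = 3.92

HCl is a strong acid and dissociates completely, so [H+] = 0.00012 M.
pH = -log(0.00012) = 3.92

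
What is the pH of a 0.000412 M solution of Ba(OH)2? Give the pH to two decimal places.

Ba(OH)2 is a strong base (each formula unit releases 2 OH-); [OH-] = 0.000824 M.
pOH = -log(0.000824) = 3.08
pH = 14.00 - 3.08 = 10.92

pH = 10.92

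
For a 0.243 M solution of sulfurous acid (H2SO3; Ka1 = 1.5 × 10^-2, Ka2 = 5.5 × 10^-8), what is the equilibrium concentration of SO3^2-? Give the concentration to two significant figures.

5.5 × 10^-8 M

First ionization gives [H+] ≈ [HSO3-] = 5.33 × 10^-2 M.
Second step: Ka2 = [H+][SO3^2-]/[HSO3-] ≈ [SO3^2-] (since [H+] ≈ [HSO3-]).
So [SO3^2-] ≈ Ka2.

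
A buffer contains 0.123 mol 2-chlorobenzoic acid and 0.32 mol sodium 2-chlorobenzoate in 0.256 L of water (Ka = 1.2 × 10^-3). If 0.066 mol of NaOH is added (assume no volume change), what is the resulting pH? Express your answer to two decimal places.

After neutralization: n(ClC6H4COOH) = 0.057 mol, n(ClC6H4COO-) = 0.386 mol.
pKa = −log(1.2 × 10^-3) = 2.921
pH = pKa + log(n_ClC6H4COO-/n_ClC6H4COOH) = 2.921 + log(0.386/0.057) = 2.921 + (+0.831)

pH = 3.75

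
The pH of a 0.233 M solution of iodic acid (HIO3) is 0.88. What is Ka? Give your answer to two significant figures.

Ka = 1.7 × 10^-1

[H+] = 10^(-0.88) = 1.32 × 10^-1 M
At equilibrium [HA] = 0.233 − 1.32 × 10^-1 = 1.01 × 10^-1 M
Ka = [H+][A-]/[HA] = (1.32 × 10^-1)² / 1.01 × 10^-1 = 1.7 × 10^-1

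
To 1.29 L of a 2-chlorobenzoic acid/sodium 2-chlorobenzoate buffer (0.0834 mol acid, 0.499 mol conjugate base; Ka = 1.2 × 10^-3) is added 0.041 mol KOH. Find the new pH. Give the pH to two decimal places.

pH = 4.03

OH- converts ClC6H4COOH to ClC6H4COO-: ClC6H4COOH → 0.0424 mol, ClC6H4COO- → 0.54 mol.
pKa = −log(1.2 × 10^-3) = 2.921
pH = pKa + log([A⁻]/[HA]) = 2.921 + log(0.54/0.0424) = 2.921 +1.105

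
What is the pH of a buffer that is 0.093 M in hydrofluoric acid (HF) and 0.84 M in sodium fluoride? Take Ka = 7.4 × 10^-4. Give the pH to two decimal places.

pH = 4.09

pKa = −log(7.4 × 10^-4) = 3.131
Using pH = pKa + log([base]/[acid]) with [base]/[acid] = 0.84/0.093:
pH = 3.131 + (+0.956) = 4.09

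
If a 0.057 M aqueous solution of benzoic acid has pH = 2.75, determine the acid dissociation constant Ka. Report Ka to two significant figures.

[H+] = 10^(-2.75) = 1.78 × 10^-3 M
At equilibrium [HA] = 0.057 − 1.78 × 10^-3 = 5.52 × 10^-2 M
Ka = [H+][A-]/[HA] = (1.78 × 10^-3)² / 5.52 × 10^-2 = 5.7 × 10^-5

Ka = 5.7 × 10^-5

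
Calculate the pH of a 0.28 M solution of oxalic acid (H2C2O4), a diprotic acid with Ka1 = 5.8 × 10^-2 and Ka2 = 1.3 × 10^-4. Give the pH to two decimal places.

Ka1 ≫ Ka2, so treat the first dissociation as the only significant source of H+.
Ka1 = x²/(0.28 − x) = 5.8 × 10^-2
Solving the quadratic: x = (−Ka1 + √(Ka1² + 4·Ka1·C₀))/2 = 1.02 × 10^-1 M
pH = −log(1.02 × 10^-1) = 0.99

pH = 0.99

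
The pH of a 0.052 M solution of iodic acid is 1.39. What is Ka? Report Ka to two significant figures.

[H+] = 10^(-1.39) = 4.07 × 10^-2 M
At equilibrium [HA] = 0.052 − 4.07 × 10^-2 = 1.13 × 10^-2 M
Ka = [H+][A-]/[HA] = (4.07 × 10^-2)² / 1.13 × 10^-2 = 1.5 × 10^-1

Ka = 1.5 × 10^-1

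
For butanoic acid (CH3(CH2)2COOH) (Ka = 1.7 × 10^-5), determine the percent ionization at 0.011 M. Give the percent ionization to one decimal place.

CH3(CH2)2COOH ⇌ CH3(CH2)2COO- + H+; let x = [H+] at equilibrium.
x ≈ √(Ka·C₀) = √(1.7 × 10^-5 × 0.011) = 4.32 × 10^-4 M
Fraction ionized = 4.32 × 10^-4 / 0.011 = 0.0393 → 3.9%

3.9%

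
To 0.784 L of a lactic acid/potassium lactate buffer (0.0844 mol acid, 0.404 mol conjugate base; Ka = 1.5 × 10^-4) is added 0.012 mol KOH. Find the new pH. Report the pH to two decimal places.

pH = 4.58

After neutralization: n(CH3CH(OH)COOH) = 0.0724 mol, n(CH3CH(OH)COO-) = 0.416 mol.
pKa = −log(1.5 × 10^-4) = 3.824
Henderson–Hasselbalch with mole ratio 0.416/0.0724: pH = 3.824 + (+0.759)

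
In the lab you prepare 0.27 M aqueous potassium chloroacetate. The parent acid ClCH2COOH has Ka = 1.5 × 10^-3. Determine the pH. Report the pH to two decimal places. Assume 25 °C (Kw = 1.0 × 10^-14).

ClCH2COO- is the conjugate base of the weak acid ClCH2COOH.
Kb = Kw/Ka = 1.0×10^-14 / 1.5 × 10^-3 = 6.67 × 10^-12
Let x = [OH-] at equilibrium. Kb = x²/(0.27 − x).
Assume x ≪ 0.27: x ≈ √(6.67 × 10^-12 × 0.27) = 1.34 × 10^-6 M
(x/C₀ = 0.0005% < 5%, so the approximation holds.)
pOH = −log(1.34 × 10^-6) = 5.87; pH = 14.00 − 5.87 = 8.13

pH = 8.13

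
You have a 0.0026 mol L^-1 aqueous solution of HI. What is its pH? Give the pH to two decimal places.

pH = 2.59

HI is a strong acid and dissociates completely, so [H+] = 0.0026 M.
pH = -log(0.0026) = 2.59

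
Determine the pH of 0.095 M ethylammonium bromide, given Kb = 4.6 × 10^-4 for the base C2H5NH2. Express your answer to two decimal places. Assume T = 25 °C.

pH = 5.84

C2H5NH3+ is the conjugate acid of the weak base C2H5NH2.
Ka = Kw/Kb = 1.0×10^-14 / 4.6 × 10^-4 = 2.17 × 10^-11
From the ICE table, Ka = [H+]²/(0.095 − [H+]) = 2.17 × 10^-11.
Since Ka ≪ C₀, [H+] ≈ √(Ka·C₀) = 1.44 × 10^-6 M.
Check: 0.0015% ionized — well under 5%, approximation valid.
pH = −log[H+] = −log(1.44 × 10^-6) = 5.84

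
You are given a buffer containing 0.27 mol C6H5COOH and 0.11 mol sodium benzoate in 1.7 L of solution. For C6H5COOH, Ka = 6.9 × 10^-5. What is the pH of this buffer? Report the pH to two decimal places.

pKa = −log(6.9 × 10^-5) = 4.161
pH = pKa + log([A⁻]/[HA]) = 4.161 + log(0.11/0.27)
pH = 4.161 + (-0.390) = 3.77

pH = 3.77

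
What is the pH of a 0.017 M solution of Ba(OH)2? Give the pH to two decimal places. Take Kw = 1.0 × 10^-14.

Ba(OH)2 is a strong base (each formula unit releases 2 OH-); [OH-] = 0.034 M.
pOH = -log(0.034) = 1.47
pH = 14.00 - 1.47 = 12.53

pH = 12.53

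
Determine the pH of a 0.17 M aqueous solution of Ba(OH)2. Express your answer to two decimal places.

pH = 13.53

Ba(OH)2 is a strong base (each formula unit releases 2 OH-); [OH-] = 0.34 M.
pOH = -log(0.34) = 0.47
pH = 14.00 - 0.47 = 13.53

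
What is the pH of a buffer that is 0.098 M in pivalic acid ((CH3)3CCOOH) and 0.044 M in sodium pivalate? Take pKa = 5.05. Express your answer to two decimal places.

pH = 4.70

Using pH = pKa + log([base]/[acid]) with [base]/[acid] = 0.044/0.098:
pH = 5.05 + (-0.348) = 4.70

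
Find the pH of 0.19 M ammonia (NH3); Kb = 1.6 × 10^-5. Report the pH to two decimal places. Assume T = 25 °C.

NH3 + H2O ⇌ NH4+ + OH-
Kb = x²/(0.19 − x) = 1.6 × 10^-5
Assume x ≪ 0.19: x ≈ √(1.6 × 10^-5 × 0.19) = 1.74 × 10^-3 M
(x/C₀ = 0.92% < 5%, so the approximation holds.)
pOH = −log(1.74 × 10^-3) = 2.76; pH = 14.00 − 2.76 = 11.24

pH = 11.24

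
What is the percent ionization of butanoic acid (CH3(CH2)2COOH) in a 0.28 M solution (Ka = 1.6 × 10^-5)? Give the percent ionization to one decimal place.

0.8%

CH3(CH2)2COOH ⇌ CH3(CH2)2COO- + H+; let x = [H+] at equilibrium.
x ≈ √(Ka·C₀) = √(1.6 × 10^-5 × 0.28) = 2.12 × 10^-3 M
% ionization = x/C₀ × 100% = 2.12 × 10^-3/0.28 × 100% = 0.8%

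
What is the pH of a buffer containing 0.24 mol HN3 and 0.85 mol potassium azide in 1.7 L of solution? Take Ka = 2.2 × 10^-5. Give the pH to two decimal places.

pKa = −log(2.2 × 10^-5) = 4.658
Using pH = pKa + log([base]/[acid]) with [base]/[acid] = 0.85/0.24:
pH = 4.658 + (+0.549) = 5.21

pH = 5.21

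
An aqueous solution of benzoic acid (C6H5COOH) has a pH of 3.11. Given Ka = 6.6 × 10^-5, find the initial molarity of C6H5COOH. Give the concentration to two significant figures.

C₀ = 9.9 × 10^-3 M

[H+] = 10^(-3.11) = 7.76 × 10^-4 M = x
Ka = x²/(C₀ − x) ⇒ C₀ = x + x²/Ka
C₀ = 7.76 × 10^-4 + (7.76 × 10^-4)²/(6.6 × 10^-5) = 9.90 × 10^-3 M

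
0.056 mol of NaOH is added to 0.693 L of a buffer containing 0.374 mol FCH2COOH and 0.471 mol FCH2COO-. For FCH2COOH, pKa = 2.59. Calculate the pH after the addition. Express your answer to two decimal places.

OH- converts FCH2COOH to FCH2COO-: FCH2COOH → 0.318 mol, FCH2COO- → 0.527 mol.
pH = pKa + log([A⁻]/[HA]) = 2.59 + log(0.527/0.318) = 2.59 +0.219

pH = 2.81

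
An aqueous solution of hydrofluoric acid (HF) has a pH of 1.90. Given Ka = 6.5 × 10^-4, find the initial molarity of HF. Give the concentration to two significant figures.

[H+] = 10^(-1.90) = 1.26 × 10^-2 M = x
Ka = x²/(C₀ − x) ⇒ C₀ = x + x²/Ka
C₀ = 1.26 × 10^-2 + (1.26 × 10^-2)²/(6.5 × 10^-4) = 2.57 × 10^-1 M

C₀ = 2.6 × 10^-1 M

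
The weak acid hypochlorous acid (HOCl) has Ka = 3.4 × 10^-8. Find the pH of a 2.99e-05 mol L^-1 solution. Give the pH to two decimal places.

pH = 6.00

HOCl ⇌ OCl- + H+
Ka = [H+]²/(2.99e-05 − [H+]) = 3.4 × 10^-8
Neglecting [H+] in the denominator: [H+] = √(3.4 × 10^-8 × 2.99e-05) = 1.01 × 10^-6 M
Check: 3.4% ionized — well under 5%, approximation valid.
pH = −log[H+] = −log(1.01 × 10^-6) = 6.00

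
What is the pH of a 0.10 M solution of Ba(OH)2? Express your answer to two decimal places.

pH = 13.30

Ba(OH)2 is a strong base (each formula unit releases 2 OH-); [OH-] = 0.2 M.
pOH = -log(0.2) = 0.70
pH = 14.00 - 0.70 = 13.30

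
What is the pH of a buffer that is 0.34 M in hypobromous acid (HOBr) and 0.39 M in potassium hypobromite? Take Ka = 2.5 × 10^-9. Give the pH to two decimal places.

pH = 8.66

pKa = −log(2.5 × 10^-9) = 8.602
pH = pKa + log([A⁻]/[HA]) = 8.602 + log(0.39/0.34)
pH = 8.602 + (+0.060) = 8.66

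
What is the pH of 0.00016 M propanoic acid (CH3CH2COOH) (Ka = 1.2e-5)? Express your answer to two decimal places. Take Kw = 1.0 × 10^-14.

pH = 4.42

CH3CH2COOH ⇌ CH3CH2COO- + H+
From the ICE table, Ka = [H+]²/(0.00016 − [H+]) = 1.2 × 10^-5.
The 5% rule fails; solving [H+]² + Ka·[H+] − Ka·C₀ = 0 exactly:
[H+] = (−Ka + √(Ka² + 4·Ka·C₀))/2 = 3.82 × 10^-5 M
pH = −log(3.82 × 10^-5) = 4.42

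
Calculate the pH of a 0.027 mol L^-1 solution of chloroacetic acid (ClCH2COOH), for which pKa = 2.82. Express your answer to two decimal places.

pH = 2.25

ClCH2COOH ⇌ ClCH2COO- + H+
Ka = 10^(−2.82) = 1.51 × 10^-3
Ka = [H+]²/(0.027 − [H+]) = 1.51 × 10^-3
Here C₀/Ka ≈ 17.9, so the small-[H+] approximation fails. Use the quadratic:
[H+] = [−0.00151 + √(0.00151² + 0.000163)]/2 = 5.67 × 10^-3 M
pH = −log[H+] = −log(5.67 × 10^-3) = 2.25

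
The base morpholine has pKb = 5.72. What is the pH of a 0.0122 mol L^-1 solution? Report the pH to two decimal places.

pH = 10.18

C4H8ONH + H2O ⇌ C4H8ONH2+ + OH-
Kb = 10^(−5.72) = 1.91 × 10^-6
From the ICE table, Kb = [OH-]²/(0.0122 − [OH-]) = 1.91 × 10^-6.
Neglecting [OH-] in the denominator: [OH-] = √(1.91 × 10^-6 × 0.0122) = 1.53 × 10^-4 M
pOH = −log(1.53 × 10^-4) = 3.82; pH = 14.00 − 3.82 = 10.18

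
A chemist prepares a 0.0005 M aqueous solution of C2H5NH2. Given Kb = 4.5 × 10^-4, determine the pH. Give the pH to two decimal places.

C2H5NH2 + H2O ⇌ C2H5NH3+ + OH-
Kb = [OH-]²/(0.0005 − [OH-]) = 4.5 × 10^-4
[OH-] is not negligible relative to C₀; solve [OH-]² + 0.00045·[OH-] − 2.25e-07 = 0.
[OH-] = (−Kb + √(Kb² + 4·Kb·C₀))/2 = 3.00 × 10^-4 M
pOH = −log(3.00 × 10^-4) = 3.52; pH = 14.00 − 3.52 = 10.48

pH = 10.48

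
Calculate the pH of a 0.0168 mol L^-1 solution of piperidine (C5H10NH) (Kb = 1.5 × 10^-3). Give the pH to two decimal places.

C5H10NH + H2O ⇌ C5H10NH2+ + OH-
Kb = x²/(0.0168 − x) = 1.5 × 10^-3
Here C₀/Kb ≈ 11.2, so the small-x approximation fails. Use the quadratic:
x = (−Kb + √(Kb² + 4·Kb·C₀))/2 = 4.33 × 10^-3 M
pOH = 2.36, so pH = 14.00 − pOH = 11.64

pH = 11.64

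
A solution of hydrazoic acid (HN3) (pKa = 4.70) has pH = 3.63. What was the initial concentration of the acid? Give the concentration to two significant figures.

C₀ = 3.0 × 10^-3 M

[H+] = 10^(-3.63) = 2.34 × 10^-4 M = x
Ka = 10^(−4.70) = 2.00 × 10^-5
Ka = x²/(C₀ − x) ⇒ C₀ = x + x²/Ka
C₀ = 2.34 × 10^-4 + (2.34 × 10^-4)²/(2.00 × 10^-5) = 2.97 × 10^-3 M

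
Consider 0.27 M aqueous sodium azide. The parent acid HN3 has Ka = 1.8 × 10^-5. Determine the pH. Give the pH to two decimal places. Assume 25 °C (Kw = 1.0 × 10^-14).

pH = 9.09

N3- is the conjugate base of the weak acid HN3.
Kb = Kw/Ka = 1.0×10^-14 / 1.8 × 10^-5 = 5.56 × 10^-10
Let x = [OH-] at equilibrium. Kb = x²/(0.27 − x).
Neglecting x in the denominator: x = √(5.56 × 10^-10 × 0.27) = 1.23 × 10^-5 M
pOH = −log(1.23 × 10^-5) = 4.91; pH = 14.00 − 4.91 = 9.09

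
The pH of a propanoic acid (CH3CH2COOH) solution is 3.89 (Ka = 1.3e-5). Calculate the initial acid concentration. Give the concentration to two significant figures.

C₀ = 1.4 × 10^-3 M

[H+] = 10^(-3.89) = 1.29 × 10^-4 M = x
Ka = x²/(C₀ − x) ⇒ C₀ = x + x²/Ka
C₀ = 1.29 × 10^-4 + (1.29 × 10^-4)²/(1.3 × 10^-5) = 1.41 × 10^-3 M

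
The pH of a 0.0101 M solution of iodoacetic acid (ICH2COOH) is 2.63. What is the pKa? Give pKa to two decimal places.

[H+] = 10^(-2.63) = 2.34 × 10^-3 M
At equilibrium [HA] = 0.0101 − 2.34 × 10^-3 = 7.76 × 10^-3 M
Ka = [H+][A-]/[HA] = (2.34 × 10^-3)² / 7.76 × 10^-3 = 7.06 × 10^-4
pKa = -log(7.06 × 10^-4) = 3.15

pKa = 3.15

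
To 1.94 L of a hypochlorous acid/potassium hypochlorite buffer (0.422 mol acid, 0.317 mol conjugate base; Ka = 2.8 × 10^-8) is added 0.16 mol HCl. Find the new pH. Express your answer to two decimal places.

pH = 6.98

After neutralization: n(HOCl) = 0.582 mol, n(OCl-) = 0.157 mol.
pKa = −log(2.8 × 10^-8) = 7.553
Henderson–Hasselbalch with mole ratio 0.157/0.582: pH = 7.553 + (-0.569)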